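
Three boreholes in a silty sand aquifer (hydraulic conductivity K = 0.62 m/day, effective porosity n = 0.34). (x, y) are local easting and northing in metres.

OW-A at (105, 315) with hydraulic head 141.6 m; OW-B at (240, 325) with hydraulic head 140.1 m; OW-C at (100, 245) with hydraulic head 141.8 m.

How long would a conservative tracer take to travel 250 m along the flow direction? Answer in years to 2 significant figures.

Taking OW-A as reference: OW-B−OW-A = (135, 10, -1.5); OW-C−OW-A = (-5, -70, +0.2).
Determinant of the coordinate differences = 135·(-70) − (-5)·10 = -9400.
∂h/∂x = [(-1.5)·(-70) − (+0.2)·10] / -9400 = -0.01096
∂h/∂y = [135·(+0.2) − (-5)·(-1.5)] / -9400 = -0.002074
|∇h| = √(-0.01096² + -0.002074²) = 0.01115
Seepage velocity v = K·i/n = 0.62 × 0.01115 / 0.34 = 0.02033 m/day.
t = 250 / 0.02033 = 1.23e+04 days = 33.7 years.

34 years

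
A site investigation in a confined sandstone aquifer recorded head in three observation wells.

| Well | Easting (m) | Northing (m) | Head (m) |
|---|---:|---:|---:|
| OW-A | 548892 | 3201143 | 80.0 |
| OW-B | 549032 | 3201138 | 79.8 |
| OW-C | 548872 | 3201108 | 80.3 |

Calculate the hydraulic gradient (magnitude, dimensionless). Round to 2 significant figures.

Differences from OW-A: to OW-B (Δx, Δy, Δh) = (140, -5, -0.2); to OW-C = (-20, -35, +0.3).
Determinant of the coordinate differences = 140·(-35) − (-20)·(-5) = -5000.
∂h/∂x = [(-0.2)·(-35) − (+0.3)·(-5)] / -5000 = -0.001700
∂h/∂y = [140·(+0.3) − (-20)·(-0.2)] / -5000 = -0.007600
|∇h| = √(-0.001700² + -0.007600²) = 0.007788

0.0078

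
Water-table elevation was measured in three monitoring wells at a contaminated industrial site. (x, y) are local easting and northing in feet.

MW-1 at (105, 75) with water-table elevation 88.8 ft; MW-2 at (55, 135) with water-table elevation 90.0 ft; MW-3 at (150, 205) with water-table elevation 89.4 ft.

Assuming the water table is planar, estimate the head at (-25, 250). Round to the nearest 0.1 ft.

Taking MW-1 as reference: MW-2−MW-1 = (-50, 60, +1.2); MW-3−MW-1 = (45, 130, +0.6).
Determinant of the coordinate differences = (-50)·130 − 45·60 = -9200.
∂h/∂x = [(+1.2)·130 − (+0.6)·60] / -9200 = -0.01304
∂h/∂y = [(-50)·(+0.6) − 45·(+1.2)] / -9200 = +0.009130
h(-25, 250) = 88.8 + (-0.01304)·(-130) + (+0.009130)·(175) = 88.8 +1.696 +1.598 = 92.093 ft.

92.1 ft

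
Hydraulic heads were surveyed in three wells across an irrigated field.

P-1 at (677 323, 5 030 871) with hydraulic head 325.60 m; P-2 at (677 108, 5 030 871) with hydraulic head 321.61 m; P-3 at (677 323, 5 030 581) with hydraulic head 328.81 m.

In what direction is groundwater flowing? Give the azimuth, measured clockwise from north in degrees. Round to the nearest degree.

301°

∂h/∂x = (321.61 − 325.60) / (677108 − 677323) = +0.01856
∂h/∂y = (328.81 − 325.60) / (5030581 − 5030871) = -0.01107
Flow direction (−∇h) has components (-0.01856 E, +0.01107 N).
Azimuth = atan2(E, N) = atan2(-0.01856, +0.01107) = 300.8° ≈ 301°.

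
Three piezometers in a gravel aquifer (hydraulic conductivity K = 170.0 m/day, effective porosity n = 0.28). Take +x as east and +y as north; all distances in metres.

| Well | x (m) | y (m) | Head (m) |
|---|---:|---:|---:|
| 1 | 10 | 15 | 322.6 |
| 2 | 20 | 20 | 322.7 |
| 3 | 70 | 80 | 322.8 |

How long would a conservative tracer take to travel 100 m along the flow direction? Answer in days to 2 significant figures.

Taking 1 as reference: 2−1 = (10, 5, +0.1); 3−1 = (60, 65, +0.2).
Solve a·Δx + b·Δy = Δh: det = 10·65 − 60·5 = 350.
∂h/∂x = [(+0.1)·65 − (+0.2)·5] / 350 = +0.01571
∂h/∂y = [10·(+0.2) − 60·(+0.1)] / 350 = -0.01143
|∇h| = √(0.01571² + -0.01143²) = 0.01943
Seepage velocity v = K·i/n = 170.0 × 0.01943 / 0.28 = 11.8 m/day.
t = 100 / 11.8 = 8.475 days.

8.5 days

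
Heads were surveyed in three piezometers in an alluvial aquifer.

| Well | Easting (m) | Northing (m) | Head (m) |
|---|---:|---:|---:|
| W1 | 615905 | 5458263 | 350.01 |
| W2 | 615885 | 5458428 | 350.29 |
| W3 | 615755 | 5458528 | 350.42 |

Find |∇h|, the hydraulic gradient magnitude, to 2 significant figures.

0.0018

Taking W1 as reference: W2−W1 = (-20, 165, +0.28); W3−W1 = (-150, 265, +0.41).
Solve a·Δx + b·Δy = Δh: det = (-20)·265 − (-150)·165 = 19450.
∂h/∂x = [(+0.28)·265 − (+0.41)·165] / 19450 = +0.0003368
∂h/∂y = [(-20)·(+0.41) − (-150)·(+0.28)] / 19450 = +0.001738
|∇h| = √(0.0003368² + 0.001738²) = 0.00177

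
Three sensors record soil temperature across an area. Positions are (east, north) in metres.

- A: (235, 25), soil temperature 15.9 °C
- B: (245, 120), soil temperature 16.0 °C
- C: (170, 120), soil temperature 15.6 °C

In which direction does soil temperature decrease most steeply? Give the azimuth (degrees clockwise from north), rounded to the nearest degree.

265°

Differences from A: to B (Δx, Δy, Δh) = (10, 95, +0.1); to C = (-65, 95, -0.3).
Solve a·Δx + b·Δy = ΔT: det = 10·95 − (-65)·95 = 7125.
∂T/∂x = [(+0.1)·95 − (-0.3)·95] / 7125 = +0.005333
∂T/∂y = [10·(-0.3) − (-65)·(+0.1)] / 7125 = +0.0004912
Steepest decrease is along −∇f: components (-0.005333 E, -0.0004912 N).
Azimuth = atan2(-0.005333, -0.0004912) = 264.7° ≈ 265°.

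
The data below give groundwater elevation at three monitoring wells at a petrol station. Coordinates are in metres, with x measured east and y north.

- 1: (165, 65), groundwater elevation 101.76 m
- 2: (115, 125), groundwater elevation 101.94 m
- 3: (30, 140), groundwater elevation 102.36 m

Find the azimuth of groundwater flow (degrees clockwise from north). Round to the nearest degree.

With h = a·x + b·y + c and 1 as origin, the differences give:
  (-50)·a + 60·b = +0.18
  (-135)·a + 75·b = +0.60
Eliminate b (×75 and ×60, subtract): 4350·a = -22.500 → a = ∂h/∂x = -0.005172
Back-substitute: b = ∂h/∂y = -0.001310.
Flow direction (−∇h) has components (+0.005172 E, +0.001310 N).
Azimuth = atan2(E, N) = atan2(+0.005172, +0.001310) = 75.8° ≈ 076°.

076°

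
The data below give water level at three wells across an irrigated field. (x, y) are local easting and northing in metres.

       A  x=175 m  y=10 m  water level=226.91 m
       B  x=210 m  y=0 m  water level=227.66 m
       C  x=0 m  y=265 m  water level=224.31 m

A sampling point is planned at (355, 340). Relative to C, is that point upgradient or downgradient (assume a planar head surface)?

With h = a·x + b·y + c and A as origin, the differences give:
  35·a + (-10)·b = +0.75
  (-175)·a + 255·b = -2.60
Eliminate b (×255 and ×(-10), subtract): 7175·a = 165.250 → a = ∂h/∂x = +0.02303
Back-substitute: b = ∂h/∂y = +0.005610.
Head at (355, 340) = 226.91 + (+0.02303)·(180) + (+0.005610)·(330) = 232.91 m.
That is higher than the 224.31 m at C, so the point is upgradient.

upgradient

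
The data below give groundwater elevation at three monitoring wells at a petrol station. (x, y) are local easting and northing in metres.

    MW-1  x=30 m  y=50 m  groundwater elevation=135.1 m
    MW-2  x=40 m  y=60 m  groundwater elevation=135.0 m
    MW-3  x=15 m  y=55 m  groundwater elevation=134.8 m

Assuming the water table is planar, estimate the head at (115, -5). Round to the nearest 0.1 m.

Differences from MW-1: to MW-2 (Δx, Δy, Δh) = (10, 10, -0.1); to MW-3 = (-15, 5, -0.3).
Determinant of the coordinate differences = 10·5 − (-15)·10 = 200.
∂h/∂x = [(-0.1)·5 − (-0.3)·10] / 200 = +0.01250
∂h/∂y = [10·(-0.3) − (-15)·(-0.1)] / 200 = -0.02250
h(115, -5) = 135.1 + (+0.01250)·(85) + (-0.02250)·(-55) = 135.1 +1.062 +1.237 = 137.400 m.

137.4 m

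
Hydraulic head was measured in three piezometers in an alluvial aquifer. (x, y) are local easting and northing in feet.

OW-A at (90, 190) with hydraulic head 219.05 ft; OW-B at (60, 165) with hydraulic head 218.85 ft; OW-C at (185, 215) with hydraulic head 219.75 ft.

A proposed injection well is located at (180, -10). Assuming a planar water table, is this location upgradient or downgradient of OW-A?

upgradient

Taking OW-A as reference: OW-B−OW-A = (-30, -25, -0.20); OW-C−OW-A = (95, 25, +0.70).
Solve a·Δx + b·Δy = Δh: det = (-30)·25 − 95·(-25) = 1625.
∂h/∂x = [(-0.20)·25 − (+0.70)·(-25)] / 1625 = +0.007692
∂h/∂y = [(-30)·(+0.70) − 95·(-0.20)] / 1625 = -0.001231
Head at (180, -10) = 219.05 + (+0.007692)·(90) + (-0.001231)·(-200) = 219.99 ft.
That is higher than the 219.05 ft at OW-A, so the point is upgradient.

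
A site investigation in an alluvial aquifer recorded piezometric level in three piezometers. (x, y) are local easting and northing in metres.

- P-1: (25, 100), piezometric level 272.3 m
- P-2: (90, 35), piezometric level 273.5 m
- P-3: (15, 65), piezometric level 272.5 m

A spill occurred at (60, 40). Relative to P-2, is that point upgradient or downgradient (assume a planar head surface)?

Taking P-1 as reference: P-2−P-1 = (65, -65, +1.2); P-3−P-1 = (-10, -35, +0.2).
Solve a·Δx + b·Δy = Δh: det = 65·(-35) − (-10)·(-65) = -2925.
∂h/∂x = [(+1.2)·(-35) − (+0.2)·(-65)] / -2925 = +0.009915
∂h/∂y = [65·(+0.2) − (-10)·(+1.2)] / -2925 = -0.008547
Head at (60, 40) = 272.3 + (+0.009915)·(35) + (-0.008547)·(-60) = 273.16 m.
That is lower than the 273.5 m at P-2, so the point is downgradient.

downgradient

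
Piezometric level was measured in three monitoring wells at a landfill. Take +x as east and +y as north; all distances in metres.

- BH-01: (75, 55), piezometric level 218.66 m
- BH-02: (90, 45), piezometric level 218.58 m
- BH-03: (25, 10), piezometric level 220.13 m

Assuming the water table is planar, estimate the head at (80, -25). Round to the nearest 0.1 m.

With h = a·x + b·y + c and BH-01 as origin, the differences give:
  15·a + (-10)·b = -0.08
  (-50)·a + (-45)·b = +1.47
Eliminate b (×(-45) and ×(-10), subtract): -1175·a = 18.300 → a = ∂h/∂x = -0.01557
Back-substitute: b = ∂h/∂y = -0.01536.
h(80, -25) = 218.66 + (-0.01557)·(5) + (-0.01536)·(-80) = 218.66 -0.078 +1.229 = 219.811 m.

219.8 m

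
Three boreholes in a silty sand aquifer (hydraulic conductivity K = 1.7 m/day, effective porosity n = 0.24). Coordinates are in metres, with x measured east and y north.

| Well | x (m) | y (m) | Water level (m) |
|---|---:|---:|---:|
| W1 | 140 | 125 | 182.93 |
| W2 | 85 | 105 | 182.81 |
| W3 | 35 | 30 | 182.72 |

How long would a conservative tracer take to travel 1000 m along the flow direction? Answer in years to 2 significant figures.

Three-point gradient (reference W1): Δ to W2 = (-55, -20, -0.12), Δ to W3 = (-105, -95, -0.21).
∂h/∂x = +0.002304, ∂h/∂y = -0.0003360 (det = 3125).
|∇h| = √(0.002304² + -0.0003360²) = 0.002328
Seepage velocity v = K·i/n = 1.7 × 0.002328 / 0.24 = 0.01649 m/day.
t = 1000 / 0.01649 = 6.064e+04 days = 166 years.

170 years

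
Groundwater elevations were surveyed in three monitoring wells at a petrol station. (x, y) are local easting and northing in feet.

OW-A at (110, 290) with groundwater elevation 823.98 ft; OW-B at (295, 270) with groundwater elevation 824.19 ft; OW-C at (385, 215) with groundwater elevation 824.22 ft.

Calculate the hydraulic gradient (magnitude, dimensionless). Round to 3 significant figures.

0.00206

With h = a·x + b·y + c and OW-A as origin, the differences give:
  185·a + (-20)·b = +0.21
  275·a + (-75)·b = +0.24
Eliminate b (×(-75) and ×(-20), subtract): -8375·a = -10.950 → a = ∂h/∂x = +0.001307
Back-substitute: b = ∂h/∂y = +0.001594.
|∇h| = √(0.001307² + 0.001594²) = 0.002061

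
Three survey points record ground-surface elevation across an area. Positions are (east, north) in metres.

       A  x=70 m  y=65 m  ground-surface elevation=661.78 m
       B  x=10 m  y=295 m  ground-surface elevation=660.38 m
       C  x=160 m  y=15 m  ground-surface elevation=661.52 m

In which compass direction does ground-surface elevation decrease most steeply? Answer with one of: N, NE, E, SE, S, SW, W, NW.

Taking A as reference: B−A = (-60, 230, -1.40); C−A = (90, -50, -0.26).
Solve a·Δx + b·Δy = Δz: det = (-60)·(-50) − 90·230 = -17700.
∂z/∂x = [(-1.40)·(-50) − (-0.26)·230] / -17700 = -0.007333
∂z/∂y = [(-60)·(-0.26) − 90·(-1.40)] / -17700 = -0.008000
Steepest decrease is along −∇f = (+0.007333 E, +0.008000 N) → northeast.

NE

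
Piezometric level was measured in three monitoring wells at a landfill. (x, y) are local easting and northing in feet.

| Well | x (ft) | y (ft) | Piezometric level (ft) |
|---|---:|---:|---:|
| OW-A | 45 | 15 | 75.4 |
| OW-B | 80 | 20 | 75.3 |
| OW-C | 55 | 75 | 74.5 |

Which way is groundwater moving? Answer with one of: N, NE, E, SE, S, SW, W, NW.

Differences from OW-A: to OW-B (Δx, Δy, Δh) = (35, 5, -0.1); to OW-C = (10, 60, -0.9).
Determinant of the coordinate differences = 35·60 − 10·5 = 2050.
∂h/∂x = [(-0.1)·60 − (-0.9)·5] / 2050 = -0.0007317
∂h/∂y = [35·(-0.9) − 10·(-0.1)] / 2050 = -0.01488
Flow = −∇h = (+0.0007317 east, +0.01488 north), which points north.

N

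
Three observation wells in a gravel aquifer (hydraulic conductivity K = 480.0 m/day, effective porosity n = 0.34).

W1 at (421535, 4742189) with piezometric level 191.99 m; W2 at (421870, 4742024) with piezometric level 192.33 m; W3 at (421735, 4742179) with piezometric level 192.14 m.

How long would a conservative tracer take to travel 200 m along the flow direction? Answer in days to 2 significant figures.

150 days

Taking W1 as reference: W2−W1 = (335, -165, +0.34); W3−W1 = (200, -10, +0.15).
Determinant of the coordinate differences = 335·(-10) − 200·(-165) = 29650.
∂h/∂x = [(+0.34)·(-10) − (+0.15)·(-165)] / 29650 = +0.0007201
∂h/∂y = [335·(+0.15) − 200·(+0.34)] / 29650 = -0.0005987
|∇h| = √(0.0007201² + -0.0005987²) = 0.0009365
Seepage velocity v = K·i/n = 480.0 × 0.0009365 / 0.34 = 1.322 m/day.
t = 200 / 1.322 = 151.3 days.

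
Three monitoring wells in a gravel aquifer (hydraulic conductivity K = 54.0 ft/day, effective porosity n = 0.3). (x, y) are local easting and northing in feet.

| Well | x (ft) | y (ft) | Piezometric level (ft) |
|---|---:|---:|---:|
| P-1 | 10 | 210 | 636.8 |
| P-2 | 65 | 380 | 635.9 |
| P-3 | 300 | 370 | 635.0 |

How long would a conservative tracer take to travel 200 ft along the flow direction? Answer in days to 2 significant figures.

200 days

Taking P-1 as reference: P-2−P-1 = (55, 170, -0.9); P-3−P-1 = (290, 160, -1.8).
Solve a·Δx + b·Δy = Δh: det = 55·160 − 290·170 = -40500.
∂h/∂x = [(-0.9)·160 − (-1.8)·170] / -40500 = -0.004000
∂h/∂y = [55·(-1.8) − 290·(-0.9)] / -40500 = -0.004000
|∇h| = √(-0.004000² + -0.004000²) = 0.005657
Seepage velocity v = K·i/n = 54.0 × 0.005657 / 0.3 = 1.018 ft/day.
t = 200 / 1.018 = 196.5 days.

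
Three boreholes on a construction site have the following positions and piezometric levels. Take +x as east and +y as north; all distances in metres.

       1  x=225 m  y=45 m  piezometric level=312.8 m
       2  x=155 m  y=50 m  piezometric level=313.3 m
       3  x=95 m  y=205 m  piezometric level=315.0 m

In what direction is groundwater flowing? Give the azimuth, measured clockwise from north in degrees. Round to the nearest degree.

With h = a·x + b·y + c and 1 as origin, the differences give:
  (-70)·a + 5·b = +0.5
  (-130)·a + 160·b = +2.2
Eliminate b (×160 and ×5, subtract): -10550·a = 69.00 → a = ∂h/∂x = -0.006540
Back-substitute: b = ∂h/∂y = +0.008436.
Flow direction (−∇h) has components (+0.006540 E, -0.008436 N).
Azimuth = atan2(E, N) = atan2(+0.006540, -0.008436) = 142.2° ≈ 142°.

142°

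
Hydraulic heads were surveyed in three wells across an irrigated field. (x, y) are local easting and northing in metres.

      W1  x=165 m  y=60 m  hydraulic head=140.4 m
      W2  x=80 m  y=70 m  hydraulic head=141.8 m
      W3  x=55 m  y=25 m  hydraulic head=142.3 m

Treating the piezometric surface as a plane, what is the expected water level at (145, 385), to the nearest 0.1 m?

140.1 m

Differences from W1: to W2 (Δx, Δy, Δh) = (-85, 10, +1.4); to W3 = (-110, -35, +1.9).
Solve a·Δx + b·Δy = Δh: det = (-85)·(-35) − (-110)·10 = 4075.
∂h/∂x = [(+1.4)·(-35) − (+1.9)·10] / 4075 = -0.01669
∂h/∂y = [(-85)·(+1.9) − (-110)·(+1.4)] / 4075 = -0.001840
h(145, 385) = 140.4 + (-0.01669)·(-20) + (-0.001840)·(325) = 140.4 +0.334 -0.598 = 140.136 m.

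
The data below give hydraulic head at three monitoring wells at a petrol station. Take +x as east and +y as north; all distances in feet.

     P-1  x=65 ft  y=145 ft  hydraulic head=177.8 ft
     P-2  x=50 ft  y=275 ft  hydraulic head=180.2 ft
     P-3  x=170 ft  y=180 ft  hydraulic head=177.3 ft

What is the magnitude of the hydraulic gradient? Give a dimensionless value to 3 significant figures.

0.0202

Three-point gradient (reference P-1): Δ to P-2 = (-15, 130, +2.4), Δ to P-3 = (105, 35, -0.5).
∂h/∂x = -0.01051, ∂h/∂y = +0.01725 (det = -14175).
|∇h| = √(-0.01051² + 0.01725²) = 0.0202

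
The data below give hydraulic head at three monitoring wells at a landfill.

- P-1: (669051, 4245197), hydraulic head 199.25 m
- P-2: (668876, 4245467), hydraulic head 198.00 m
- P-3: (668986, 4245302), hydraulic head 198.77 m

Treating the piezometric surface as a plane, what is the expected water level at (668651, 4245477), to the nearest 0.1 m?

197.5 m

Three-point gradient (reference P-1): Δ to P-2 = (-175, 270, -1.25), Δ to P-3 = (-65, 105, -0.48).
∂h/∂x = +0.002000, ∂h/∂y = -0.003333 (det = -825).
h(668651, 4245477) = 199.25 + (+0.002000)·(-400) + (-0.003333)·(280) = 199.25 -0.800 -0.933 = 197.517 m.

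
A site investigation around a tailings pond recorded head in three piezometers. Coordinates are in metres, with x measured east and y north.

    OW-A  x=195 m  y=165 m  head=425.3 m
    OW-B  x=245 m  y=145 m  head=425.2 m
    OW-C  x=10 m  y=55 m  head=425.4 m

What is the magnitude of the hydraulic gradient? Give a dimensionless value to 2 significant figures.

Differences from OW-A: to OW-B (Δx, Δy, Δh) = (50, -20, -0.1); to OW-C = (-185, -110, +0.1).
Determinant of the coordinate differences = 50·(-110) − (-185)·(-20) = -9200.
∂h/∂x = [(-0.1)·(-110) − (+0.1)·(-20)] / -9200 = -0.001413
∂h/∂y = [50·(+0.1) − (-185)·(-0.1)] / -9200 = +0.001467
|∇h| = √(-0.001413² + 0.001467²) = 0.002037

0.0020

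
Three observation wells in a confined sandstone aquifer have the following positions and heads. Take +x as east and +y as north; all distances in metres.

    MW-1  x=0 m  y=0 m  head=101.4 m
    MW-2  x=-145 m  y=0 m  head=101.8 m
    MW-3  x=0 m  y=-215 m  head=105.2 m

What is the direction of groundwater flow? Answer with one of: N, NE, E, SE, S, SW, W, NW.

∂h/∂x = (101.8 − 101.4) / (-145 − 0) = -0.002759
∂h/∂y = (105.2 − 101.4) / (-215 − 0) = -0.01767
Flow = −∇h = (+0.002759 east, +0.01767 north), which points north.

N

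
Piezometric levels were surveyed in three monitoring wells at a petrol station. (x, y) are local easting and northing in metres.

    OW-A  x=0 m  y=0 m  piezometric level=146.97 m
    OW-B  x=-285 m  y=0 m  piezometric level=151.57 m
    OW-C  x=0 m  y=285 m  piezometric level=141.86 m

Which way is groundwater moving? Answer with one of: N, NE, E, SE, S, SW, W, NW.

NE

∂h/∂x = (151.57 − 146.97) / (-285 − 0) = -0.01614
∂h/∂y = (141.86 − 146.97) / (285 − 0) = -0.01793
Flow = −∇h = (+0.01614 east, +0.01793 north), which points northeast.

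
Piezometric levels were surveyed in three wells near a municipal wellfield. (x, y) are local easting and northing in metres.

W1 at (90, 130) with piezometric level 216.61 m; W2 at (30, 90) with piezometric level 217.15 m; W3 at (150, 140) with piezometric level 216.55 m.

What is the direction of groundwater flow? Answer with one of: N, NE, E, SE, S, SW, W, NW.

Differences from W1: to W2 (Δx, Δy, Δh) = (-60, -40, +0.54); to W3 = (60, 10, -0.06).
Determinant of the coordinate differences = (-60)·10 − 60·(-40) = 1800.
∂h/∂x = [(+0.54)·10 − (-0.06)·(-40)] / 1800 = +0.001667
∂h/∂y = [(-60)·(-0.06) − 60·(+0.54)] / 1800 = -0.01600
Flow = −∇h = (-0.001667 east, +0.01600 north), which points north.

N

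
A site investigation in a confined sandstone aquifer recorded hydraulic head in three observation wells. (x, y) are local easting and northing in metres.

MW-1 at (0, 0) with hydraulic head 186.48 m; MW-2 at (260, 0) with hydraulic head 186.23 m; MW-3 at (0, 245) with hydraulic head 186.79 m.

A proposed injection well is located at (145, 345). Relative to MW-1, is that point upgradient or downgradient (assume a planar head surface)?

upgradient

∂h/∂x = (186.23 − 186.48) / (260 − 0) = -0.0009615
∂h/∂y = (186.79 − 186.48) / (245 − 0) = +0.001265
Head at (145, 345) = 186.48 + (-0.0009615)·(145) + (+0.001265)·(345) = 186.78 m.
That is higher than the 186.48 m at MW-1, so the point is upgradient.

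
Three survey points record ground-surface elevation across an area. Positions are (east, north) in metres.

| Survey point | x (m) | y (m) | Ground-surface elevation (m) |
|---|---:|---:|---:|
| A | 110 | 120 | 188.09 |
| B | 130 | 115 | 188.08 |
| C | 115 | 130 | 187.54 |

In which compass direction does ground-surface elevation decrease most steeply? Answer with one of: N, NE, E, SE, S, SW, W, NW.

N

Three-point gradient (reference A): Δ to B = (20, -5, -0.01), Δ to C = (5, 10, -0.55).
∂z/∂x = -0.01267, ∂z/∂y = -0.04867 (det = 225).
Steepest decrease is along −∇f = (+0.01267 E, +0.04867 N) → north.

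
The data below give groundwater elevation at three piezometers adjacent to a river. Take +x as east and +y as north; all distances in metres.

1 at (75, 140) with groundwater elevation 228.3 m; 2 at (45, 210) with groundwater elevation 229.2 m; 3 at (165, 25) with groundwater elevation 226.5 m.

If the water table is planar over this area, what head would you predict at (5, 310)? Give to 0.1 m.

Differences from 1: to 2 (Δx, Δy, Δh) = (-30, 70, +0.9); to 3 = (90, -115, -1.8).
Determinant of the coordinate differences = (-30)·(-115) − 90·70 = -2850.
∂h/∂x = [(+0.9)·(-115) − (-1.8)·70] / -2850 = -0.007895
∂h/∂y = [(-30)·(-1.8) − 90·(+0.9)] / -2850 = +0.009474
h(5, 310) = 228.3 + (-0.007895)·(-70) + (+0.009474)·(170) = 228.3 +0.553 +1.611 = 230.463 m.

230.5 m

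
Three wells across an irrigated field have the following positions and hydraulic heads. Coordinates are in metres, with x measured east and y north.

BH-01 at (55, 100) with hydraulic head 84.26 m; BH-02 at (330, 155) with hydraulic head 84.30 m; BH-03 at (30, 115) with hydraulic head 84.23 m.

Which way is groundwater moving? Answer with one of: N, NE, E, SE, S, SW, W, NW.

N

Three-point gradient (reference BH-01): Δ to BH-02 = (275, 55, +0.04), Δ to BH-03 = (-25, 15, -0.03).
∂h/∂x = +0.0004091, ∂h/∂y = -0.001318 (det = 5500).
Flow = −∇h = (-0.0004091 east, +0.001318 north), which points north.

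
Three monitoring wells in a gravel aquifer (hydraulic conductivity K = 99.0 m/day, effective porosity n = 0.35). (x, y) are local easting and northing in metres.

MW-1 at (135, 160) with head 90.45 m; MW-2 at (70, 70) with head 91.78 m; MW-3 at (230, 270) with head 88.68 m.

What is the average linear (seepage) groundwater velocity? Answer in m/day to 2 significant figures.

Three-point gradient (reference MW-1): Δ to MW-2 = (-65, -90, +1.33), Δ to MW-3 = (95, 110, -1.77).
∂h/∂x = -0.009286, ∂h/∂y = -0.008071 (det = 1400).
|∇h| = √(-0.009286² + -0.008071²) = 0.0123
Seepage velocity v = K·i/n = 99.0 × 0.0123 / 0.35 = 3.479 m/day.

3.5 m/day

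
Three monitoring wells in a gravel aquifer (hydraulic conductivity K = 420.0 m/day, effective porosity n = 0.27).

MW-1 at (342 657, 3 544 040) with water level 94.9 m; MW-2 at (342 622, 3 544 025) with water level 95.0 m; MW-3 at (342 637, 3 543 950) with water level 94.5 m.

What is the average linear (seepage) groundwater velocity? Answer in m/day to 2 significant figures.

Taking MW-1 as reference: MW-2−MW-1 = (-35, -15, +0.1); MW-3−MW-1 = (-20, -90, -0.4).
Determinant of the coordinate differences = (-35)·(-90) − (-20)·(-15) = 2850.
∂h/∂x = [(+0.1)·(-90) − (-0.4)·(-15)] / 2850 = -0.005263
∂h/∂y = [(-35)·(-0.4) − (-20)·(+0.1)] / 2850 = +0.005614
|∇h| = √(-0.005263² + 0.005614²) = 0.007695
Seepage velocity v = K·i/n = 420.0 × 0.007695 / 0.27 = 11.97 m/day.

12 m/day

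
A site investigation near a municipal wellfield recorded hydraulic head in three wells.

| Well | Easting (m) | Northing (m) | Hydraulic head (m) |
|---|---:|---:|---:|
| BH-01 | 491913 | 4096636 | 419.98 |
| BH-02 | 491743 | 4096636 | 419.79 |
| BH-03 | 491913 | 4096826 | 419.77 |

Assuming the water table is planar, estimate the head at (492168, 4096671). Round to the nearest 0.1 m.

∂h/∂x = (419.79 − 419.98) / (491743 − 491913) = +0.001118
∂h/∂y = (419.77 − 419.98) / (4096826 − 4096636) = -0.001105
h(492168, 4096671) = 419.98 + (+0.001118)·(255) + (-0.001105)·(35) = 419.98 +0.285 -0.039 = 420.226 m.

420.2 m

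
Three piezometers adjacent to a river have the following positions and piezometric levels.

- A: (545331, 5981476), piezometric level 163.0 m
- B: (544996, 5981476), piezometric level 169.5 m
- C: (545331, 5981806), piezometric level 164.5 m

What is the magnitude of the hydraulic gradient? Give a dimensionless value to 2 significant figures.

0.020

∂h/∂x = (169.5 − 163.0) / (544996 − 545331) = -0.01940
∂h/∂y = (164.5 − 163.0) / (5981806 − 5981476) = +0.004545
|∇h| = √(-0.01940² + 0.004545²) = 0.01993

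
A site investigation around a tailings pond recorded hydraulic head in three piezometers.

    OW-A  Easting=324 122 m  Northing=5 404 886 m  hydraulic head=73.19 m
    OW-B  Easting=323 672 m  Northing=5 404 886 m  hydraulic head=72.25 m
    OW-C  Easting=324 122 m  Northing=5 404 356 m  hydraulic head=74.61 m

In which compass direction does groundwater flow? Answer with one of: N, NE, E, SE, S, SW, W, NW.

NW

∂h/∂x = (72.25 − 73.19) / (323672 − 324122) = +0.002089
∂h/∂y = (74.61 − 73.19) / (5404356 − 5404886) = -0.002679
Flow = −∇h = (-0.002089 east, +0.002679 north), which points northwest.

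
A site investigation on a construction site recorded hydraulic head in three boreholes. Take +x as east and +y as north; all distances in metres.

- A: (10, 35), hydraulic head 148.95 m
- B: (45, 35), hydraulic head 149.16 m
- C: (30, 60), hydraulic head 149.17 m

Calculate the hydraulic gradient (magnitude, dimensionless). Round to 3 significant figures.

Taking A as reference: B−A = (35, 0, +0.21); C−A = (20, 25, +0.22).
Solve a·Δx + b·Δy = Δh: det = 35·25 − 20·0 = 875.
∂h/∂x = [(+0.21)·25 − (+0.22)·0] / 875 = +0.006000
∂h/∂y = [35·(+0.22) − 20·(+0.21)] / 875 = +0.004000
|∇h| = √(0.006000² + 0.004000²) = 0.007211

0.00721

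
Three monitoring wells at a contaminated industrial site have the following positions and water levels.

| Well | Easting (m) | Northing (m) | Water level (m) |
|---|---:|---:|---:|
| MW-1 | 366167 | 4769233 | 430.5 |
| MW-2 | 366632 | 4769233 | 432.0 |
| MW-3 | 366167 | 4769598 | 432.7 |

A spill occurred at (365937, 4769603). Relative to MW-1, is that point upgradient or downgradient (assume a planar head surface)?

upgradient

∂h/∂x = (432.0 − 430.5) / (366632 − 366167) = +0.003226
∂h/∂y = (432.7 − 430.5) / (4769598 − 4769233) = +0.006027
Head at (365937, 4769603) = 430.5 + (+0.003226)·(-230) + (+0.006027)·(370) = 431.99 m.
That is higher than the 430.5 m at MW-1, so the point is upgradient.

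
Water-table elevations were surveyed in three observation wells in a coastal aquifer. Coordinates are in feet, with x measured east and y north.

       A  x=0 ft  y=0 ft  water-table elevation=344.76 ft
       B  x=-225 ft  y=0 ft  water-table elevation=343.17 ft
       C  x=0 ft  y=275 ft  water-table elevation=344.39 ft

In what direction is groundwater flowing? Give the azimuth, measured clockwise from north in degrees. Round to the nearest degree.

∂h/∂x = (343.17 − 344.76) / (-225 − 0) = +0.007067
∂h/∂y = (344.39 − 344.76) / (275 − 0) = -0.001345
Flow direction (−∇h) has components (-0.007067 E, +0.001345 N).
Azimuth = atan2(E, N) = atan2(-0.007067, +0.001345) = 280.8° ≈ 281°.

281°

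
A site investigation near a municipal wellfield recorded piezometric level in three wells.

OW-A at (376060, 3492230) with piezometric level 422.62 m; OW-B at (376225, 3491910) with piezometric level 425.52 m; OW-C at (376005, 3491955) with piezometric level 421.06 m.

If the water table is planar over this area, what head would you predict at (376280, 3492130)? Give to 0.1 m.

Three-point gradient (reference OW-A): Δ to OW-B = (165, -320, +2.90), Δ to OW-C = (-55, -275, -1.56).
∂h/∂x = +0.02059, ∂h/∂y = +0.001555 (det = -62975).
h(376280, 3492130) = 422.62 + (+0.02059)·(220) + (+0.001555)·(-100) = 422.62 +4.530 -0.155 = 426.994 m.

427.0 m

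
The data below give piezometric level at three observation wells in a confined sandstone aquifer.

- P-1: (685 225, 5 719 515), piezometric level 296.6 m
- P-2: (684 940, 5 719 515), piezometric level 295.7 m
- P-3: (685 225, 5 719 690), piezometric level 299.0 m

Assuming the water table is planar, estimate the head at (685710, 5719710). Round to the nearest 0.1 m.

∂h/∂x = (295.7 − 296.6) / (684940 − 685225) = +0.003158
∂h/∂y = (299.0 − 296.6) / (5719690 − 5719515) = +0.01371
h(685710, 5719710) = 296.6 + (+0.003158)·(485) + (+0.01371)·(195) = 296.6 +1.532 +2.674 = 300.806 m.

300.8 m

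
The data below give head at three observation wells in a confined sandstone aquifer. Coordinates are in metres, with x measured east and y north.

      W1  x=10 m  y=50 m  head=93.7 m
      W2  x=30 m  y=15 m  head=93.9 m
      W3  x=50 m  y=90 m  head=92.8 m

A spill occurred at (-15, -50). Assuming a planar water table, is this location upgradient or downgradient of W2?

upgradient

Taking W1 as reference: W2−W1 = (20, -35, +0.2); W3−W1 = (40, 40, -0.9).
Solve a·Δx + b·Δy = Δh: det = 20·40 − 40·(-35) = 2200.
∂h/∂x = [(+0.2)·40 − (-0.9)·(-35)] / 2200 = -0.01068
∂h/∂y = [20·(-0.9) − 40·(+0.2)] / 2200 = -0.01182
Head at (-15, -50) = 93.7 + (-0.01068)·(-25) + (-0.01182)·(-100) = 95.15 m.
That is higher than the 93.9 m at W2, so the point is upgradient.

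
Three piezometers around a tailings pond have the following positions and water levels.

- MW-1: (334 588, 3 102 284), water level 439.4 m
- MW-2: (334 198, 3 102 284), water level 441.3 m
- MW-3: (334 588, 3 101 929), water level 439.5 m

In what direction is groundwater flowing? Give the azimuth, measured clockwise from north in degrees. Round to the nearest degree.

087°

∂h/∂x = (441.3 − 439.4) / (334198 − 334588) = -0.004872
∂h/∂y = (439.5 − 439.4) / (3101929 − 3102284) = -0.0002817
Flow direction (−∇h) has components (+0.004872 E, +0.0002817 N).
Azimuth = atan2(E, N) = atan2(+0.004872, +0.0002817) = 86.7° ≈ 087°.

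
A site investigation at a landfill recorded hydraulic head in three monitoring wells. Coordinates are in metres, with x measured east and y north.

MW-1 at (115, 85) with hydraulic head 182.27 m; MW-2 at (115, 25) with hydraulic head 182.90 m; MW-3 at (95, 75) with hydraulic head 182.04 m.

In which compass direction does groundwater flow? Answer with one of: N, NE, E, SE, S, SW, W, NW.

Differences from MW-1: to MW-2 (Δx, Δy, Δh) = (0, -60, +0.63); to MW-3 = (-20, -10, -0.23).
Solve a·Δx + b·Δy = Δh: det = 0·(-10) − (-20)·(-60) = -1200.
∂h/∂x = [(+0.63)·(-10) − (-0.23)·(-60)] / -1200 = +0.01675
∂h/∂y = [0·(-0.23) − (-20)·(+0.63)] / -1200 = -0.01050
Flow = −∇h = (-0.01675 east, +0.01050 north), which points northwest.

NW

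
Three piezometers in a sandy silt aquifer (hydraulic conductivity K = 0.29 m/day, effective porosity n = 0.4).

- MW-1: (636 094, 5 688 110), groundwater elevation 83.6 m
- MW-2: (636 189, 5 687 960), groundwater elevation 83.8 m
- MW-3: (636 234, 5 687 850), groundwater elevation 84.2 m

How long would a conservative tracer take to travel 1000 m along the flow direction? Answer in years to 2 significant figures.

290 years

Taking MW-1 as reference: MW-2−MW-1 = (95, -150, +0.2); MW-3−MW-1 = (140, -260, +0.6).
Determinant of the coordinate differences = 95·(-260) − 140·(-150) = -3700.
∂h/∂x = [(+0.2)·(-260) − (+0.6)·(-150)] / -3700 = -0.01027
∂h/∂y = [95·(+0.6) − 140·(+0.2)] / -3700 = -0.007838
|∇h| = √(-0.01027² + -0.007838²) = 0.01292
Seepage velocity v = K·i/n = 0.29 × 0.01292 / 0.4 = 0.009367 m/day.
t = 1000 / 0.009367 = 1.068e+05 days = 292 years.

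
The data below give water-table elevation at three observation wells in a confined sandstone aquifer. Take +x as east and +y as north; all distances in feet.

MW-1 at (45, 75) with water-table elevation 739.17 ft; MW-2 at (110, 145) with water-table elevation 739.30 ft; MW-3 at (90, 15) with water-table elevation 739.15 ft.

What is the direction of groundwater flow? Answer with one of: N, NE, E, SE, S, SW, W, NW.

SW

Differences from MW-1: to MW-2 (Δx, Δy, Δh) = (65, 70, +0.13); to MW-3 = (45, -60, -0.02).
Solve a·Δx + b·Δy = Δh: det = 65·(-60) − 45·70 = -7050.
∂h/∂x = [(+0.13)·(-60) − (-0.02)·70] / -7050 = +0.0009078
∂h/∂y = [65·(-0.02) − 45·(+0.13)] / -7050 = +0.001014
Flow = −∇h = (-0.0009078 east, -0.001014 north), which points southwest.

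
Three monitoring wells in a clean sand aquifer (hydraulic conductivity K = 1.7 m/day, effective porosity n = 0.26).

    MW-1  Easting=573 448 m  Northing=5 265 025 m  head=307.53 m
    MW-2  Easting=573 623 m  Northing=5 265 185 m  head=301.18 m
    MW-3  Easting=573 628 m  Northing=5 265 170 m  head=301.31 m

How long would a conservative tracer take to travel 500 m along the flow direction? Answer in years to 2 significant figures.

7.8 years

Taking MW-1 as reference: MW-2−MW-1 = (175, 160, -6.35); MW-3−MW-1 = (180, 145, -6.22).
Solve a·Δx + b·Δy = Δh: det = 175·145 − 180·160 = -3425.
∂h/∂x = [(-6.35)·145 − (-6.22)·160] / -3425 = -0.02174
∂h/∂y = [175·(-6.22) − 180·(-6.35)] / -3425 = -0.01591
|∇h| = √(-0.02174² + -0.01591²) = 0.02694
Seepage velocity v = K·i/n = 1.7 × 0.02694 / 0.26 = 0.1761 m/day.
t = 500 / 0.1761 = 2839 days = 7.77 years.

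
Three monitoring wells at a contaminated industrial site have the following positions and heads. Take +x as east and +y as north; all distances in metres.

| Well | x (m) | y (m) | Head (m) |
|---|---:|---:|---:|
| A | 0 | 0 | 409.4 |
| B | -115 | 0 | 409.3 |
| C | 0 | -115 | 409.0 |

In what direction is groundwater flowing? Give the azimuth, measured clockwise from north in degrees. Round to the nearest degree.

∂h/∂x = (409.3 − 409.4) / (-115 − 0) = +0.0008696
∂h/∂y = (409.0 − 409.4) / (-115 − 0) = +0.003478
Flow direction (−∇h) has components (-0.0008696 E, -0.003478 N).
Azimuth = atan2(E, N) = atan2(-0.0008696, -0.003478) = 194.0° ≈ 194°.

194°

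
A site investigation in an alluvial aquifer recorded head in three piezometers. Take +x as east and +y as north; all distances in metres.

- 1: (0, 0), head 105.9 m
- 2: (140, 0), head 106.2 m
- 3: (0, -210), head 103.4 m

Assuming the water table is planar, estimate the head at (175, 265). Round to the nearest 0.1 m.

109.4 m

∂h/∂x = (106.2 − 105.9) / (140 − 0) = +0.002143
∂h/∂y = (103.4 − 105.9) / (-210 − 0) = +0.01190
h(175, 265) = 105.9 + (+0.002143)·(175) + (+0.01190)·(265) = 105.9 +0.375 +3.155 = 109.430 m.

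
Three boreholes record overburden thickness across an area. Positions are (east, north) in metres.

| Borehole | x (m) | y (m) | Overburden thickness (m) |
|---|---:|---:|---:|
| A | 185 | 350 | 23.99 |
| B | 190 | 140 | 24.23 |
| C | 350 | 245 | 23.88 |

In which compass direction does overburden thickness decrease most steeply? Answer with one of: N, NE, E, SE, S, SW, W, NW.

Differences from A: to B (Δx, Δy, Δh) = (5, -210, +0.24); to C = (165, -105, -0.11).
Solve a·Δx + b·Δy = Δd: det = 5·(-105) − 165·(-210) = 34125.
∂d/∂x = [(+0.24)·(-105) − (-0.11)·(-210)] / 34125 = -0.001415
∂d/∂y = [5·(-0.11) − 165·(+0.24)] / 34125 = -0.001177
Steepest decrease is along −∇f = (+0.001415 E, +0.001177 N) → northeast.

NE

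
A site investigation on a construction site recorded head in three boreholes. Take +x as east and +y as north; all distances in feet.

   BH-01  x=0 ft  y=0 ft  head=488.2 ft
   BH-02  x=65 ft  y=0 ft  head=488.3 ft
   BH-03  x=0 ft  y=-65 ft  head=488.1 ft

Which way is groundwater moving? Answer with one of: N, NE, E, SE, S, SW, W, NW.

SW

∂h/∂x = (488.3 − 488.2) / (65 − 0) = +0.001538
∂h/∂y = (488.1 − 488.2) / (-65 − 0) = +0.001538
Flow = −∇h = (-0.001538 east, -0.001538 north), which points southwest.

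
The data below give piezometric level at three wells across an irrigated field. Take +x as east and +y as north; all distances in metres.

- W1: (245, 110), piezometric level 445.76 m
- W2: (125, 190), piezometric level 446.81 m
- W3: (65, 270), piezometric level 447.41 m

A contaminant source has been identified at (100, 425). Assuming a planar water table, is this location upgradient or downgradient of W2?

upgradient

Taking W1 as reference: W2−W1 = (-120, 80, +1.05); W3−W1 = (-180, 160, +1.65).
Solve a·Δx + b·Δy = Δh: det = (-120)·160 − (-180)·80 = -4800.
∂h/∂x = [(+1.05)·160 − (+1.65)·80] / -4800 = -0.007500
∂h/∂y = [(-120)·(+1.65) − (-180)·(+1.05)] / -4800 = +0.001875
Head at (100, 425) = 445.76 + (-0.007500)·(-145) + (+0.001875)·(315) = 447.44 m.
That is higher than the 446.81 m at W2, so the point is upgradient.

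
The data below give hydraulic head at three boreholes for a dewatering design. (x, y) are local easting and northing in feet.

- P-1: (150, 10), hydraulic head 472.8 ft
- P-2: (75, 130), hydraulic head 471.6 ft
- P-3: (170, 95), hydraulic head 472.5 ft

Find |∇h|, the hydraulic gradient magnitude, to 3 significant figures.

Taking P-1 as reference: P-2−P-1 = (-75, 120, -1.2); P-3−P-1 = (20, 85, -0.3).
Solve a·Δx + b·Δy = Δh: det = (-75)·85 − 20·120 = -8775.
∂h/∂x = [(-1.2)·85 − (-0.3)·120] / -8775 = +0.007521
∂h/∂y = [(-75)·(-0.3) − 20·(-1.2)] / -8775 = -0.005299
|∇h| = √(0.007521² + -0.005299²) = 0.0092

0.00920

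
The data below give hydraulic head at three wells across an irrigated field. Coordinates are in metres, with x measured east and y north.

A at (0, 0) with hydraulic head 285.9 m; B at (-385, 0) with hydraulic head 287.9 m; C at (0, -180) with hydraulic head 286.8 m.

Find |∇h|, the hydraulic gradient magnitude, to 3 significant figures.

∂h/∂x = (287.9 − 285.9) / (-385 − 0) = -0.005195
∂h/∂y = (286.8 − 285.9) / (-180 − 0) = -0.005000
|∇h| = √(-0.005195² + -0.005000²) = 0.00721

0.00721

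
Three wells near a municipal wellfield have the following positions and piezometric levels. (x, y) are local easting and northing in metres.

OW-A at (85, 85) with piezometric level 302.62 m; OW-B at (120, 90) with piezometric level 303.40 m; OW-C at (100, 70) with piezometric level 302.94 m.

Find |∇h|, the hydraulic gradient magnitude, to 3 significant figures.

With h = a·x + b·y + c and OW-A as origin, the differences give:
  35·a + 5·b = +0.78
  15·a + (-15)·b = +0.32
Eliminate b (×(-15) and ×5, subtract): -600·a = -13.300 → a = ∂h/∂x = +0.02217
Back-substitute: b = ∂h/∂y = +0.0008333.
|∇h| = √(0.02217² + 0.0008333²) = 0.02219

0.0222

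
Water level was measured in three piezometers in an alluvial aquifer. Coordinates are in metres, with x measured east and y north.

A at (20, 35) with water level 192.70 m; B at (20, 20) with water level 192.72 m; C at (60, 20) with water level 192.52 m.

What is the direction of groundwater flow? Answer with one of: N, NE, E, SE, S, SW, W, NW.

E

Differences from A: to B (Δx, Δy, Δh) = (0, -15, +0.02); to C = (40, -15, -0.18).
Solve a·Δx + b·Δy = Δh: det = 0·(-15) − 40·(-15) = 600.
∂h/∂x = [(+0.02)·(-15) − (-0.18)·(-15)] / 600 = -0.005000
∂h/∂y = [0·(-0.18) − 40·(+0.02)] / 600 = -0.001333
Flow = −∇h = (+0.005000 east, +0.001333 north), which points east.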